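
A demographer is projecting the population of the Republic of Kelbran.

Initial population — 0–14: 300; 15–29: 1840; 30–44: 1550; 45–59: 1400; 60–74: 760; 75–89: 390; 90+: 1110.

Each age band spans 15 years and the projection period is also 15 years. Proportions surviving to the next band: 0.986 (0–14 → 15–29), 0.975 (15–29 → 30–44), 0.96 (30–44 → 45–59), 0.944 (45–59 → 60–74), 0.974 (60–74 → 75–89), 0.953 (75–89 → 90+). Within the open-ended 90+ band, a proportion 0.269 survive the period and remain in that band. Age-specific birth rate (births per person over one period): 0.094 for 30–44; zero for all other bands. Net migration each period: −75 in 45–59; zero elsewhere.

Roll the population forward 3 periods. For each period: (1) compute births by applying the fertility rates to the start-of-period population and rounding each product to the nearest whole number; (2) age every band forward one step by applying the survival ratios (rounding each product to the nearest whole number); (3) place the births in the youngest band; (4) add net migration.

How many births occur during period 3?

27

Period 1:
Births: 1550 × 0.094 = 146
15–29: 300 × 0.986 = 296
30–44: 1840 × 0.975 = 1794
45–59: 1550 × 0.96 = 1488
60–74: 1400 × 0.944 = 1322
75–89: 760 × 0.974 = 740
90+: 390 × 0.953 + 1110 × 0.269 = 372 + 299 = 671
Net migration: 45–59 − 75 → 1413
→ [146, 296, 1794, 1413, 1322, 740, 671]
Period 2:
Births: 1794 × 0.094 = 169
15–29: 146 × 0.986 = 144
30–44: 296 × 0.975 = 289
45–59: 1794 × 0.96 = 1722
60–74: 1413 × 0.944 = 1334
75–89: 1322 × 0.974 = 1288
90+: 740 × 0.953 + 671 × 0.269 = 705 + 180 = 885
Net migration: 45–59 − 75 → 1647
→ [169, 144, 289, 1647, 1334, 1288, 885]
Period 3:
Births: 289 × 0.094 = 27
15–29: 169 × 0.986 = 167
30–44: 144 × 0.975 = 140
45–59: 289 × 0.96 = 277
60–74: 1647 × 0.944 = 1555
75–89: 1334 × 0.974 = 1299
90+: 1288 × 0.953 + 885 × 0.269 = 1227 + 238 = 1465
Net migration: 45–59 − 75 → 202
→ [27, 167, 140, 202, 1555, 1299, 1465]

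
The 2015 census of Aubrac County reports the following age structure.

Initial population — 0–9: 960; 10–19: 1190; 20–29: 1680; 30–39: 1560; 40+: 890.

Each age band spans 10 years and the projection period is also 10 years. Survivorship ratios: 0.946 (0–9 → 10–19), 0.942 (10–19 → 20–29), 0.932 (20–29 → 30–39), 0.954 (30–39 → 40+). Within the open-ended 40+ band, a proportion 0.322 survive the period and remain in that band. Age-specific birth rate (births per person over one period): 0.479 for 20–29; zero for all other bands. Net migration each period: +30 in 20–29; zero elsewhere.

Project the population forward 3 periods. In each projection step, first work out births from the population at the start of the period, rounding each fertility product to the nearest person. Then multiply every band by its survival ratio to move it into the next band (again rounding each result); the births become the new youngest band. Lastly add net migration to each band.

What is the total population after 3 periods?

Numbering the groups 1..5 from youngest to oldest:
Period 1:
Births: 1680 * 0.479 = 805
Group 2: 960 * 0.946 = 908
Group 3: 1190 * 0.942 = 1121
Group 4: 1680 * 0.932 = 1566
Group 5: 1560 * 0.954 + 890 * 0.322 = 1488 + 287 = 1775
Net migration: Group 3 + 30 → 1151
Giving 805 / 908 / 1151 / 1566 / 1775.
Period 2:
Births: 1151 * 0.479 = 551
Group 2: 805 * 0.946 = 762
Group 3: 908 * 0.942 = 855
Group 4: 1151 * 0.932 = 1073
Group 5: 1566 * 0.954 + 1775 * 0.322 = 1494 + 572 = 2066
Net migration: Group 3 + 30 → 885
Giving 551 / 762 / 885 / 1073 / 2066.
Period 3:
Births: 885 * 0.479 = 424
Group 2: 551 * 0.946 = 521
Group 3: 762 * 0.942 = 718
Group 4: 885 * 0.932 = 825
Group 5: 1073 * 0.954 + 2066 * 0.322 = 1024 + 665 = 1689
Net migration: Group 3 + 30 → 748
Giving 424 / 521 / 748 / 825 / 1689.
Total after period 3: 424 + 521 + 748 + 825 + 1689 = 4207

4207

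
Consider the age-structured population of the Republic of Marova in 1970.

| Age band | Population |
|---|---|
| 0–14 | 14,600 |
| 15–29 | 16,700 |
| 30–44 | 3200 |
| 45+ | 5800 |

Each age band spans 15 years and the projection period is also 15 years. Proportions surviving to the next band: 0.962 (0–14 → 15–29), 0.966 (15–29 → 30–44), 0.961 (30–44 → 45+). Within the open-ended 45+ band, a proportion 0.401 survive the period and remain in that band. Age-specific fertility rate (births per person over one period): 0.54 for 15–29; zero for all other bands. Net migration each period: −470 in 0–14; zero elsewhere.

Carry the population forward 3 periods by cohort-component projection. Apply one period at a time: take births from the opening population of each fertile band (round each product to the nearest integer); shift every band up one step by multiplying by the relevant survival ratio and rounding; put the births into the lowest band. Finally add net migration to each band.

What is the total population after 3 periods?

38880

Period 1.
Births: 16700 * 0.54 = 9018
15–29: 14600 * 0.962 = 14045
30–44: 16700 * 0.966 = 16132
45+: 3200 * 0.961 + 5800 * 0.401 = 3075 + 2326 = 5401
Net migration: 0–14 − 470 → 8548
Population now: 0–14=8548, 15–29=14045, 30–44=16132, 45+=5401
Period 2.
Births: 14045 * 0.54 = 7584
15–29: 8548 * 0.962 = 8223
30–44: 14045 * 0.966 = 13567
45+: 16132 * 0.961 + 5401 * 0.401 = 15503 + 2166 = 17669
Net migration: 0–14 − 470 → 7114
Population now: 0–14=7114, 15–29=8223, 30–44=13567, 45+=17669
Period 3.
Births: 8223 * 0.54 = 4440
15–29: 7114 * 0.962 = 6844
30–44: 8223 * 0.966 = 7943
45+: 13567 * 0.961 + 17669 * 0.401 = 13038 + 7085 = 20123
Net migration: 0–14 − 470 → 3970
Population now: 0–14=3970, 15–29=6844, 30–44=7943, 45+=20123
Total after period 3: 3970 + 6844 + 7943 + 20123 = 38880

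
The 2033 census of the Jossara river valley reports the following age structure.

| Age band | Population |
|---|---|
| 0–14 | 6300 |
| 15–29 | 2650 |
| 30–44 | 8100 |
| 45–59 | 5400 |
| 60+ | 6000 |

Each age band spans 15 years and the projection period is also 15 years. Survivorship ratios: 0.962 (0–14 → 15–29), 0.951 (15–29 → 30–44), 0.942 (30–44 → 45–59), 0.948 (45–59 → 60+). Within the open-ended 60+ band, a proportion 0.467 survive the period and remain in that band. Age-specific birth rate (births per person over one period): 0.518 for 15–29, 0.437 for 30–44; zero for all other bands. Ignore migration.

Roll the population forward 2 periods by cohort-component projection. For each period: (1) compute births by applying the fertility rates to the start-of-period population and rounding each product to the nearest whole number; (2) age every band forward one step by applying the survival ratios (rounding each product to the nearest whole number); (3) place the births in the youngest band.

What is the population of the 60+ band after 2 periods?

Let group 1 be 0–14 through group 5 = 60+.
Period 1.
Births: 2650 × 0.518 = 1373 ; 8100 × 0.437 = 3540 ⇒ total 4913
Group 2: 6300 × 0.962 = 6061
Group 3: 2650 × 0.951 = 2520
Group 4: 8100 × 0.942 = 7630
Group 5: 5400 × 0.948 + 6000 × 0.467 = 5119 + 2802 = 7921
Population now: 0–14=4913, 15–29=6061, 30–44=2520, 45–59=7630, 60+=7921
Period 2.
Births: 6061 × 0.518 = 3140 ; 2520 × 0.437 = 1101 ⇒ total 4241
Group 2: 4913 × 0.962 = 4726
Group 3: 6061 × 0.951 = 5764
Group 4: 2520 × 0.942 = 2374
Group 5: 7630 × 0.948 + 7921 × 0.467 = 7233 + 3699 = 10932
Population now: 0–14=4241, 15–29=4726, 30–44=5764, 45–59=2374, 60+=10932

10932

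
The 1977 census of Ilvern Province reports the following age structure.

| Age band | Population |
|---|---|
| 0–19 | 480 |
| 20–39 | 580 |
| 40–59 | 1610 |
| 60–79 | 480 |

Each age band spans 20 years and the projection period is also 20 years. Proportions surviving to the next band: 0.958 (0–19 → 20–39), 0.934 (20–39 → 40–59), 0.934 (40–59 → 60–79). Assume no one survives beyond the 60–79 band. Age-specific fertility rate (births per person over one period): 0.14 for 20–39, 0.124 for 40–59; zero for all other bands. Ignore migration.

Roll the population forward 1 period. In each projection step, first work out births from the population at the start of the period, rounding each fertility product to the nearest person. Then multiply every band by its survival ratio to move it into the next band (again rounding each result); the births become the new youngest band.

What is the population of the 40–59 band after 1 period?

542

Call the bands 1 to 4, youngest first.
— Period 1 —
Births: 580 × 0.14 = 81 ; 1610 × 0.124 = 200 ⇒ total 281
Band 2: 480 × 0.958 = 460
Band 3: 580 × 0.934 = 542
Band 4: 1610 × 0.934 = 1504
Giving 281 / 460 / 542 / 1504.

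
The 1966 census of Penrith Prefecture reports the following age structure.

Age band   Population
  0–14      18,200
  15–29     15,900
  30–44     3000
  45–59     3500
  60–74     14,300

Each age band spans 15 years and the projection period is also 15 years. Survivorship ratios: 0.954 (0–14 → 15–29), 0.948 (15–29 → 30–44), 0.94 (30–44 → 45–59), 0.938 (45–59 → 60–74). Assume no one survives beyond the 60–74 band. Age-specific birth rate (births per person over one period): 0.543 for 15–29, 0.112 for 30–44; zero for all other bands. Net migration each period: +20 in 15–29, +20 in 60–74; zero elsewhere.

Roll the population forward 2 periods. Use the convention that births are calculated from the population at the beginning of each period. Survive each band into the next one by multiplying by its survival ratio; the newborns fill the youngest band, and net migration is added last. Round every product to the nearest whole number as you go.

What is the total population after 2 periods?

After projecting period 1:
Births: 15900 × 0.543 = 8634  |  3000 × 0.112 = 336 — total 8970
15–29: 18200 × 0.954 = 17363
30–44: 15900 × 0.948 = 15073
45–59: 3000 × 0.94 = 2820
60–74: 3500 × 0.938 = 3283
Net migration: 15–29 + 20 → 17383; 60–74 + 20 → 3303
Giving 8970 / 17383 / 15073 / 2820 / 3303.
After projecting period 2:
Births: 17383 × 0.543 = 9439  |  15073 × 0.112 = 1688 — total 11127
15–29: 8970 × 0.954 = 8557
30–44: 17383 × 0.948 = 16479
45–59: 15073 × 0.94 = 14169
60–74: 2820 × 0.938 = 2645
Net migration: 15–29 + 20 → 8577; 60–74 + 20 → 2665
Giving 11127 / 8577 / 16479 / 14169 / 2665.
Total after period 2: 11127 + 8577 + 16479 + 14169 + 2665 = 53017

53017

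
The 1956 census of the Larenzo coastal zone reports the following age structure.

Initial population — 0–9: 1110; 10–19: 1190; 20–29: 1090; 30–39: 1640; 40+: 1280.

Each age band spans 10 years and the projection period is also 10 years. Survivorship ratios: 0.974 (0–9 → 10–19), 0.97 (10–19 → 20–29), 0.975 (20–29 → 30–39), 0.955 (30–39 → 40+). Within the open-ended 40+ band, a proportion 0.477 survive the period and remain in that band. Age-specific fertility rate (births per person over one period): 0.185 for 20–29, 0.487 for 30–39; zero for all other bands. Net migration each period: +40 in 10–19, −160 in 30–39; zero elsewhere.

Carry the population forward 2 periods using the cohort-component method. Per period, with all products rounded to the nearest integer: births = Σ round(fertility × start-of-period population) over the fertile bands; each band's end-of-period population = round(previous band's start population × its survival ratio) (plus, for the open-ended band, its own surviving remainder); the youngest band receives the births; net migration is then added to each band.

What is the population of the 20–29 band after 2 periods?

Period 1:
Births: 1090 × 0.185 = 202, 1640 × 0.487 = 799 → total 1001
10–19: 1110 × 0.974 = 1081
20–29: 1190 × 0.97 = 1154
30–39: 1090 × 0.975 = 1063
40+: 1640 × 0.955 + 1280 × 0.477 = 1566 + 611 = 2177
Net migration: 10–19 + 40 → 1121; 30–39 − 160 → 903
End of period: [1001, 1121, 1154, 903, 2177]
Period 2:
Births: 1154 × 0.185 = 213, 903 × 0.487 = 440 → total 653
10–19: 1001 × 0.974 = 975
20–29: 1121 × 0.97 = 1087
30–39: 1154 × 0.975 = 1125
40+: 903 × 0.955 + 2177 × 0.477 = 862 + 1038 = 1900
Net migration: 10–19 + 40 → 1015; 30–39 − 160 → 965
End of period: [653, 1015, 1087, 965, 1900]

1087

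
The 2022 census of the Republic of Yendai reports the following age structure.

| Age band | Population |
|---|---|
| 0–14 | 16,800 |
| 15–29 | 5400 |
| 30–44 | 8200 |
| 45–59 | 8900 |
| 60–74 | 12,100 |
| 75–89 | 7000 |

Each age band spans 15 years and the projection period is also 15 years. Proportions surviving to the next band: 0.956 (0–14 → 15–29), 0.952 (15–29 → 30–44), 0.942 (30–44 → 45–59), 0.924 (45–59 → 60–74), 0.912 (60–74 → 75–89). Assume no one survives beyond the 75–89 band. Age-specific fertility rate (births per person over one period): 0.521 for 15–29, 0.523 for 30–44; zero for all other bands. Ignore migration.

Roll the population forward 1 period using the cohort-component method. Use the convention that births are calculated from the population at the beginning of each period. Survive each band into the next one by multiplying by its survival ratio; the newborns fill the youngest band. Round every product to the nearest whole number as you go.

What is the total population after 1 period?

Period 1.
Births: 5400 × 0.521 = 2813  |  8200 × 0.523 = 4289 ⇒ total 7102
15–29: 16800 × 0.956 = 16061
30–44: 5400 × 0.952 = 5141
45–59: 8200 × 0.942 = 7724
60–74: 8900 × 0.924 = 8224
75–89: 12100 × 0.912 = 11035
→ [7102, 16061, 5141, 7724, 8224, 11035]
Total after period 1: 7102 + 16061 + 5141 + 7724 + 8224 + 11035 = 55287

55287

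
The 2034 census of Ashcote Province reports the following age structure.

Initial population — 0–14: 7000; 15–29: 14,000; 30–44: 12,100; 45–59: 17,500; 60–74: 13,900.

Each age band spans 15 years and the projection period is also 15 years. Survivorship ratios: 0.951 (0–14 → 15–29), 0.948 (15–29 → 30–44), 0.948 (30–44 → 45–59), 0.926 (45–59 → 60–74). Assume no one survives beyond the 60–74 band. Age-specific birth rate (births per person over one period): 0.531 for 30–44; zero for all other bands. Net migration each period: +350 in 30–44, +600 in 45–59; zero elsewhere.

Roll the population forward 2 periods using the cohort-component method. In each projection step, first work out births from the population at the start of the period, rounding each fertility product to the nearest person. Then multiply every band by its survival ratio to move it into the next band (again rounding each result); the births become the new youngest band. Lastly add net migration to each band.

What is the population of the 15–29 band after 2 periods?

6110

Numbering the bands 1..5 from youngest to oldest:
Period 1:
Births: 12100 × 0.531 = 6425
Band 2: 7000 × 0.951 = 6657
Band 3: 14000 × 0.948 = 13272
Band 4: 12100 × 0.948 = 11471
Band 5: 17500 × 0.926 = 16205
Net migration: Band 3 + 350 → 13622; Band 4 + 600 → 12071
End of period: [6425, 6657, 13622, 12071, 16205]
Period 2:
Births: 13622 × 0.531 = 7233
Band 2: 6425 × 0.951 = 6110
Band 3: 6657 × 0.948 = 6311
Band 4: 13622 × 0.948 = 12914
Band 5: 12071 × 0.926 = 11178
Net migration: Band 3 + 350 → 6661; Band 4 + 600 → 13514
End of period: [7233, 6110, 6661, 13514, 11178]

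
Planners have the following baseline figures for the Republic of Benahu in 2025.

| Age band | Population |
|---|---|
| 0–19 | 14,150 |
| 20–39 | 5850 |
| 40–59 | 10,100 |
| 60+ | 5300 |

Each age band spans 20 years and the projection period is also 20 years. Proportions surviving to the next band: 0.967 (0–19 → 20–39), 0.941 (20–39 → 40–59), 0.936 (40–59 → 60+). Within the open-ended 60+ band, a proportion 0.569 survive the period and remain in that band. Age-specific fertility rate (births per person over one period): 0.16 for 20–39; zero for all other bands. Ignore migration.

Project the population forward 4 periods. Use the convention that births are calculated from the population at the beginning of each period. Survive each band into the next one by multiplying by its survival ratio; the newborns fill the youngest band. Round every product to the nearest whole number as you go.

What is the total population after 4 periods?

Call the bands 1 to 4, youngest first.
[period 1]
Births: 5850 * 0.16 = 936
Band 2: 14150 * 0.967 = 13683
Band 3: 5850 * 0.941 = 5505
Band 4: 10100 * 0.936 + 5300 * 0.569 = 9454 + 3016 = 12470
Population now: 0–19=936, 20–39=13683, 40–59=5505, 60+=12470
[period 2]
Births: 13683 * 0.16 = 2189
Band 2: 936 * 0.967 = 905
Band 3: 13683 * 0.941 = 12876
Band 4: 5505 * 0.936 + 12470 * 0.569 = 5153 + 7095 = 12248
Population now: 0–19=2189, 20–39=905, 40–59=12876, 60+=12248
[period 3]
Births: 905 * 0.16 = 145
Band 2: 2189 * 0.967 = 2117
Band 3: 905 * 0.941 = 852
Band 4: 12876 * 0.936 + 12248 * 0.569 = 12052 + 6969 = 19021
Population now: 0–19=145, 20–39=2117, 40–59=852, 60+=19021
[period 4]
Births: 2117 * 0.16 = 339
Band 2: 145 * 0.967 = 140
Band 3: 2117 * 0.941 = 1992
Band 4: 852 * 0.936 + 19021 * 0.569 = 797 + 10823 = 11620
Population now: 0–19=339, 20–39=140, 40–59=1992, 60+=11620
Total after period 4: 339 + 140 + 1992 + 11620 = 14091

14091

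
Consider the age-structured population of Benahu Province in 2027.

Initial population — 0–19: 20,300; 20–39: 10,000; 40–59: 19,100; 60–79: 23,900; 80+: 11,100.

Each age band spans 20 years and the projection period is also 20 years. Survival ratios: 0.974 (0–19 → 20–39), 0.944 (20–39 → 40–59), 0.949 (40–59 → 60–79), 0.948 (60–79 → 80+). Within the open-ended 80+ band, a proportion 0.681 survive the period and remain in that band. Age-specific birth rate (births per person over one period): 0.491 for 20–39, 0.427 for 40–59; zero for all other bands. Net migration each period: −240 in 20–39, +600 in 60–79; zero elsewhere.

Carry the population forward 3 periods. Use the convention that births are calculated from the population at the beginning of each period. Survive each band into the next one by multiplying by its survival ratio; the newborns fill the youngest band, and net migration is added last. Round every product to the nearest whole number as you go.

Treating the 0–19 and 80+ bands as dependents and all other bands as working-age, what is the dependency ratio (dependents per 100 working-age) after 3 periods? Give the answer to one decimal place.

114.6

[period 1]
Births: 10000 × 0.491 = 4910, 19100 × 0.427 = 8156 → total 13066
20–39: 20300 × 0.974 = 19772
40–59: 10000 × 0.944 = 9440
60–79: 19100 × 0.949 = 18126
80+: 23900 × 0.948 + 11100 × 0.681 = 22657 + 7559 = 30216
Net migration: 20–39 − 240 → 19532; 60–79 + 600 → 18726
Population now: 0–19=13066, 20–39=19532, 40–59=9440, 60–79=18726, 80+=30216
[period 2]
Births: 19532 × 0.491 = 9590, 9440 × 0.427 = 4031 → total 13621
20–39: 13066 × 0.974 = 12726
40–59: 19532 × 0.944 = 18438
60–79: 9440 × 0.949 = 8959
80+: 18726 × 0.948 + 30216 × 0.681 = 17752 + 20577 = 38329
Net migration: 20–39 − 240 → 12486; 60–79 + 600 → 9559
Population now: 0–19=13621, 20–39=12486, 40–59=18438, 60–79=9559, 80+=38329
[period 3]
Births: 12486 × 0.491 = 6131, 18438 × 0.427 = 7873 → total 14004
20–39: 13621 × 0.974 = 13267
40–59: 12486 × 0.944 = 11787
60–79: 18438 × 0.949 = 17498
80+: 9559 × 0.948 + 38329 × 0.681 = 9062 + 26102 = 35164
Net migration: 20–39 − 240 → 13027; 60–79 + 600 → 18098
Population now: 0–19=14004, 20–39=13027, 40–59=11787, 60–79=18098, 80+=35164
Dependents (band 0–19 + band 80+) = 14004 + 35164 = 49168; working-age = 42912; ratio = 49168/42912 × 100 = 114.6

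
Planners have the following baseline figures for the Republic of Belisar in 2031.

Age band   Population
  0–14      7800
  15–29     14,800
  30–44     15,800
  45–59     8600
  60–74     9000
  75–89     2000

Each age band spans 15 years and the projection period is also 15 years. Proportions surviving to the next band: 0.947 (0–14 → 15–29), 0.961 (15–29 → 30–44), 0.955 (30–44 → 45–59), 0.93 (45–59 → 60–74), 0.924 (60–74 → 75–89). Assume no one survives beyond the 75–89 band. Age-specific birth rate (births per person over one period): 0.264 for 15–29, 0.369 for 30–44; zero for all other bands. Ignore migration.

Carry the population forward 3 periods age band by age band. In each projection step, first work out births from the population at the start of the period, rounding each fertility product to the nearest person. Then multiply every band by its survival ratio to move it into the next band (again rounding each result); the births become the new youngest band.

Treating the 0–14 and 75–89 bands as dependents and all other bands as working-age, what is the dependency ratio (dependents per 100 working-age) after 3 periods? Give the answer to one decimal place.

51.4

Let group 1 be 0–14 through group 6 = 75–89.
Period 1:
Births: 14800 × 0.264 = 3907  |  15800 × 0.369 = 5830 — total 9737
Group 2: 7800 × 0.947 = 7387
Group 3: 14800 × 0.961 = 14223
Group 4: 15800 × 0.955 = 15089
Group 5: 8600 × 0.93 = 7998
Group 6: 9000 × 0.924 = 8316
End of period: [9737, 7387, 14223, 15089, 7998, 8316]
Period 2:
Births: 7387 × 0.264 = 1950  |  14223 × 0.369 = 5248 — total 7198
Group 2: 9737 × 0.947 = 9221
Group 3: 7387 × 0.961 = 7099
Group 4: 14223 × 0.955 = 13583
Group 5: 15089 × 0.93 = 14033
Group 6: 7998 × 0.924 = 7390
End of period: [7198, 9221, 7099, 13583, 14033, 7390]
Period 3:
Births: 9221 × 0.264 = 2434  |  7099 × 0.369 = 2620 — total 5054
Group 2: 7198 × 0.947 = 6817
Group 3: 9221 × 0.961 = 8861
Group 4: 7099 × 0.955 = 6780
Group 5: 13583 × 0.93 = 12632
Group 6: 14033 × 0.924 = 12966
End of period: [5054, 6817, 8861, 6780, 12632, 12966]
Dependents (band 0–14 + band 75–89) = 5054 + 12966 = 18020; working-age = 35090; ratio = 18020/35090 × 100 = 51.4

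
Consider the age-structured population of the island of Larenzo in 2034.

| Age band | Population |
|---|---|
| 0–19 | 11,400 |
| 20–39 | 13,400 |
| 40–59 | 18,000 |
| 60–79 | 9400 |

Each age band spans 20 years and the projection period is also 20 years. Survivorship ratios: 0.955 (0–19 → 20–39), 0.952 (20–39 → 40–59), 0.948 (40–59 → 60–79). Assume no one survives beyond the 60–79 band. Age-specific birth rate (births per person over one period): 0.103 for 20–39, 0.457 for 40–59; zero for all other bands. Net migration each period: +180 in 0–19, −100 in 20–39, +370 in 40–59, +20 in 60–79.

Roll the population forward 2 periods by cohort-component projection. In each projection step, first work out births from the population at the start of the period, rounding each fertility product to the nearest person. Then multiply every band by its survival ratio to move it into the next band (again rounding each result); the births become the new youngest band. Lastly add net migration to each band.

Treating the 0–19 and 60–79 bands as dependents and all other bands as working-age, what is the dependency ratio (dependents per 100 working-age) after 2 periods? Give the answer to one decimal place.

99.3

Period 1:
Births: 13400 × 0.103 = 1380  |  18000 × 0.457 = 8226 → total 9606
20–39: 11400 × 0.955 = 10887
40–59: 13400 × 0.952 = 12757
60–79: 18000 × 0.948 = 17064
Net migration: 0–19 + 180 → 9786; 20–39 − 100 → 10787; 40–59 + 370 → 13127; 60–79 + 20 → 17084
Giving 9786 / 10787 / 13127 / 17084.
Period 2:
Births: 10787 × 0.103 = 1111  |  13127 × 0.457 = 5999 → total 7110
20–39: 9786 × 0.955 = 9346
40–59: 10787 × 0.952 = 10269
60–79: 13127 × 0.948 = 12444
Net migration: 0–19 + 180 → 7290; 20–39 − 100 → 9246; 40–59 + 370 → 10639; 60–79 + 20 → 12464
Giving 7290 / 9246 / 10639 / 12464.
Dependents (band 0–19 + band 60–79) = 7290 + 12464 = 19754; working-age = 19885; ratio = 19754/19885 × 100 = 99.3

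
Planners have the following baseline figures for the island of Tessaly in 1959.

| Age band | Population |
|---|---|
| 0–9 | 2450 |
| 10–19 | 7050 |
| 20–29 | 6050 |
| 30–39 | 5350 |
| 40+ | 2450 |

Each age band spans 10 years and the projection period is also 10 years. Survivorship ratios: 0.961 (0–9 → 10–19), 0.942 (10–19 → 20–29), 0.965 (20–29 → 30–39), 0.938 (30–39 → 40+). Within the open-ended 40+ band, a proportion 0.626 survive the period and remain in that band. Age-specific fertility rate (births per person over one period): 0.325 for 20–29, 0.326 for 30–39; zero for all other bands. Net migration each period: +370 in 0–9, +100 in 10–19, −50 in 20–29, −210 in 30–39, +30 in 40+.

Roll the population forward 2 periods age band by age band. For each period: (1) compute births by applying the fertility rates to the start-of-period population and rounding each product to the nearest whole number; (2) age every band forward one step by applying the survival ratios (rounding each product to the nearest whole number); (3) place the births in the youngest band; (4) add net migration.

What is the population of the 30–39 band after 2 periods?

6150

(Groups numbered youngest = 1 to oldest = 5.)
— Period 1 —
Births: 6050 × 0.325 = 1966  |  5350 × 0.326 = 1744 — total 3710
Group 2: 2450 × 0.961 = 2354
Group 3: 7050 × 0.942 = 6641
Group 4: 6050 × 0.965 = 5838
Group 5: 5350 × 0.938 + 2450 × 0.626 = 5018 + 1534 = 6552
Net migration: Group 1 + 370 → 4080; Group 2 + 100 → 2454; Group 3 − 50 → 6591; Group 4 − 210 → 5628; Group 5 + 30 → 6582
→ [4080, 2454, 6591, 5628, 6582]
— Period 2 —
Births: 6591 × 0.325 = 2142  |  5628 × 0.326 = 1835 — total 3977
Group 2: 4080 × 0.961 = 3921
Group 3: 2454 × 0.942 = 2312
Group 4: 6591 × 0.965 = 6360
Group 5: 5628 × 0.938 + 6582 × 0.626 = 5279 + 4120 = 9399
Net migration: Group 1 + 370 → 4347; Group 2 + 100 → 4021; Group 3 − 50 → 2262; Group 4 − 210 → 6150; Group 5 + 30 → 9429
→ [4347, 4021, 2262, 6150, 9429]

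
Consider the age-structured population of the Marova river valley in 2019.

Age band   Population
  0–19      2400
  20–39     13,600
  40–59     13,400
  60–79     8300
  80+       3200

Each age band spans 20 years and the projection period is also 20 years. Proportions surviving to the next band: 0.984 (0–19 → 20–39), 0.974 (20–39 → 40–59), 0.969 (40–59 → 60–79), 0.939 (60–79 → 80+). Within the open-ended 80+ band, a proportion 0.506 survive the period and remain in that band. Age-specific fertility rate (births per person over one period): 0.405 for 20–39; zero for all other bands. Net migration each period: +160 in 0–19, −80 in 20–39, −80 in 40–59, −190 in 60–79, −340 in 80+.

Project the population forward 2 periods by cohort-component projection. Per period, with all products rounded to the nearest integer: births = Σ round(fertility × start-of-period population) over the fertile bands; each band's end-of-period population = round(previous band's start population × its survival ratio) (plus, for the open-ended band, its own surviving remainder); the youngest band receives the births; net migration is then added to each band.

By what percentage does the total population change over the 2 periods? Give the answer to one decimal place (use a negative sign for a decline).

-8.2

Let group 1 be 0–19 through group 5 = 80+.
After projecting period 1:
Births: 13600 * 0.405 = 5508
Group 2: 2400 * 0.984 = 2362
Group 3: 13600 * 0.974 = 13246
Group 4: 13400 * 0.969 = 12985
Group 5: 8300 * 0.939 + 3200 * 0.506 = 7794 + 1619 = 9413
Net migration: Group 1 + 160 → 5668; Group 2 − 80 → 2282; Group 3 − 80 → 13166; Group 4 − 190 → 12795; Group 5 − 340 → 9073
End of period: [5668, 2282, 13166, 12795, 9073]
After projecting period 2:
Births: 2282 * 0.405 = 924
Group 2: 5668 * 0.984 = 5577
Group 3: 2282 * 0.974 = 2223
Group 4: 13166 * 0.969 = 12758
Group 5: 12795 * 0.939 + 9073 * 0.506 = 12015 + 4591 = 16606
Net migration: Group 1 + 160 → 1084; Group 2 − 80 → 5497; Group 3 − 80 → 2143; Group 4 − 190 → 12568; Group 5 − 340 → 16266
End of period: [1084, 5497, 2143, 12568, 16266]
Total: 40900 → 37558; change = -3342; percentage change = -8.2%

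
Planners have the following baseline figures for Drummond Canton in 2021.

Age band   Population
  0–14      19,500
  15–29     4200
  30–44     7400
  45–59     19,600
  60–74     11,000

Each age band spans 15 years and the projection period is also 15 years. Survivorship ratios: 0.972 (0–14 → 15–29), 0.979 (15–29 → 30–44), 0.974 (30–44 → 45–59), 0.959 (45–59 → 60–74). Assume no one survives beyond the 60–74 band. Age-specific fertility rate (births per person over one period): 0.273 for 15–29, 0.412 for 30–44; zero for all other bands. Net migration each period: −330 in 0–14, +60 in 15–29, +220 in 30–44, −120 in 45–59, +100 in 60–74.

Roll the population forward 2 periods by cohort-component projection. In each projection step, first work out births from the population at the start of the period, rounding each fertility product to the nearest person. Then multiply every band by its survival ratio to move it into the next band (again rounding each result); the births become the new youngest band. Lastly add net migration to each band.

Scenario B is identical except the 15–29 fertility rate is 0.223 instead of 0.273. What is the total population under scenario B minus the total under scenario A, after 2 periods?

Period 1.
Births: 4200 × 0.273 = 1147, 7400 × 0.412 = 3049 → total 4196
15–29: 19500 × 0.972 = 18954
30–44: 4200 × 0.979 = 4112
45–59: 7400 × 0.974 = 7208
60–74: 19600 × 0.959 = 18796
Net migration: 0–14 − 330 → 3866; 15–29 + 60 → 19014; 30–44 + 220 → 4332; 45–59 − 120 → 7088; 60–74 + 100 → 18896
Giving 3866 / 19014 / 4332 / 7088 / 18896.
Period 2.
Births: 19014 × 0.273 = 5191, 4332 × 0.412 = 1785 → total 6976
15–29: 3866 × 0.972 = 3758
30–44: 19014 × 0.979 = 18615
45–59: 4332 × 0.974 = 4219
60–74: 7088 × 0.959 = 6797
Net migration: 0–14 − 330 → 6646; 15–29 + 60 → 3818; 30–44 + 220 → 18835; 45–59 − 120 → 4099; 60–74 + 100 → 6897
Giving 6646 / 3818 / 18835 / 4099 / 6897.
Scenario A total after 2 periods: 40295
Scenario B projection —
Period 1.
Births: 4200 × 0.223 = 937, 7400 × 0.412 = 3049 → total 3986
15–29: 19500 × 0.972 = 18954
30–44: 4200 × 0.979 = 4112
45–59: 7400 × 0.974 = 7208
60–74: 19600 × 0.959 = 18796
Net migration: 0–14 − 330 → 3656; 15–29 + 60 → 19014; 30–44 + 220 → 4332; 45–59 − 120 → 7088; 60–74 + 100 → 18896
Giving 3656 / 19014 / 4332 / 7088 / 18896.
Period 2.
Births: 19014 × 0.223 = 4240, 4332 × 0.412 = 1785 → total 6025
15–29: 3656 × 0.972 = 3554
30–44: 19014 × 0.979 = 18615
45–59: 4332 × 0.974 = 4219
60–74: 7088 × 0.959 = 6797
Net migration: 0–14 − 330 → 5695; 15–29 + 60 → 3614; 30–44 + 220 → 18835; 45–59 − 120 → 4099; 60–74 + 100 → 6897
Giving 5695 / 3614 / 18835 / 4099 / 6897.
Scenario B total after 2 periods: 39140
Difference B − A = 39140 − 40295 = -1155

-1155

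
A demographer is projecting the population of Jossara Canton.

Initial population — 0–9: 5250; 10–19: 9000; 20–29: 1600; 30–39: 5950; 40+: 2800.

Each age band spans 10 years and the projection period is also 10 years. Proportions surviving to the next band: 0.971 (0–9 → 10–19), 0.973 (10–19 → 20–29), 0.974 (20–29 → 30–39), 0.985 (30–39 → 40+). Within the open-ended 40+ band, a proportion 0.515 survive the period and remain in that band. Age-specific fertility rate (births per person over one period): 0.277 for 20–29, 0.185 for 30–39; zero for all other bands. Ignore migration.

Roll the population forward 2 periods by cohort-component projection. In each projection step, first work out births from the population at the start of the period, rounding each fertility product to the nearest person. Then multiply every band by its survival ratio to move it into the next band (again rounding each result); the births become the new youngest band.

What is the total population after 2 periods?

After projecting period 1:
Births: 1600 × 0.277 = 443  |  5950 × 0.185 = 1101 → total 1544
10–19: 5250 × 0.971 = 5098
20–29: 9000 × 0.973 = 8757
30–39: 1600 × 0.974 = 1558
40+: 5950 × 0.985 + 2800 × 0.515 = 5861 + 1442 = 7303
→ [1544, 5098, 8757, 1558, 7303]
After projecting period 2:
Births: 8757 × 0.277 = 2426  |  1558 × 0.185 = 288 → total 2714
10–19: 1544 × 0.971 = 1499
20–29: 5098 × 0.973 = 4960
30–39: 8757 × 0.974 = 8529
40+: 1558 × 0.985 + 7303 × 0.515 = 1535 + 3761 = 5296
→ [2714, 1499, 4960, 8529, 5296]
Total after period 2: 2714 + 1499 + 4960 + 8529 + 5296 = 22998

22998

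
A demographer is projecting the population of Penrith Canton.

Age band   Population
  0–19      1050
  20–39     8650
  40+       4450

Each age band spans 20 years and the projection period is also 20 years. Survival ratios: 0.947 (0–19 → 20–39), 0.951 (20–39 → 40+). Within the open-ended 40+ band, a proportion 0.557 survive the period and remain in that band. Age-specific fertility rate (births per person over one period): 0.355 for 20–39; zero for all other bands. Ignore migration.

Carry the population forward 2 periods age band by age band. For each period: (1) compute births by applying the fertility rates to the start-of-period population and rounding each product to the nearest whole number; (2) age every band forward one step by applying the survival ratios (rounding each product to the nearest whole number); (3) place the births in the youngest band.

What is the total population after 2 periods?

10169

Call the bands 1 to 3, youngest first.
Period 1.
Births: 8650 × 0.355 = 3071
Band 2: 1050 × 0.947 = 994
Band 3: 8650 × 0.951 + 4450 × 0.557 = 8226 + 2479 = 10705
→ [3071, 994, 10705]
Period 2.
Births: 994 × 0.355 = 353
Band 2: 3071 × 0.947 = 2908
Band 3: 994 × 0.951 + 10705 × 0.557 = 945 + 5963 = 6908
→ [353, 2908, 6908]
Total after period 2: 353 + 2908 + 6908 = 10169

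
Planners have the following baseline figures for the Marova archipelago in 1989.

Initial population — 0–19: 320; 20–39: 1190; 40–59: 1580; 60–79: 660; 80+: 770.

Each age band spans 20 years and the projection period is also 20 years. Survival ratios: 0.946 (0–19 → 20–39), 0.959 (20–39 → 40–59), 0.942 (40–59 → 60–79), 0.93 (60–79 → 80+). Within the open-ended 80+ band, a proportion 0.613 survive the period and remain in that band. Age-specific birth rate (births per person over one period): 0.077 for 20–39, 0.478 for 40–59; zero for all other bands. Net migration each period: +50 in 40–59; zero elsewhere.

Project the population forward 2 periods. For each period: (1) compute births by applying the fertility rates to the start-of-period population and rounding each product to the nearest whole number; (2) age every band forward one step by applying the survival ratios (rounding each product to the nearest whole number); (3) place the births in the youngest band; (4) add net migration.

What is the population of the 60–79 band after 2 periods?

1122

Period 1.
Births: 1190 * 0.077 = 92  |  1580 * 0.478 = 755 → 847
20–39: 320 * 0.946 = 303
40–59: 1190 * 0.959 = 1141
60–79: 1580 * 0.942 = 1488
80+: 660 * 0.93 + 770 * 0.613 = 614 + 472 = 1086
Net migration: 40–59 + 50 → 1191
Giving 847 / 303 / 1191 / 1488 / 1086.
Period 2.
Births: 303 * 0.077 = 23  |  1191 * 0.478 = 569 → 592
20–39: 847 * 0.946 = 801
40–59: 303 * 0.959 = 291
60–79: 1191 * 0.942 = 1122
80+: 1488 * 0.93 + 1086 * 0.613 = 1384 + 666 = 2050
Net migration: 40–59 + 50 → 341
Giving 592 / 801 / 341 / 1122 / 2050.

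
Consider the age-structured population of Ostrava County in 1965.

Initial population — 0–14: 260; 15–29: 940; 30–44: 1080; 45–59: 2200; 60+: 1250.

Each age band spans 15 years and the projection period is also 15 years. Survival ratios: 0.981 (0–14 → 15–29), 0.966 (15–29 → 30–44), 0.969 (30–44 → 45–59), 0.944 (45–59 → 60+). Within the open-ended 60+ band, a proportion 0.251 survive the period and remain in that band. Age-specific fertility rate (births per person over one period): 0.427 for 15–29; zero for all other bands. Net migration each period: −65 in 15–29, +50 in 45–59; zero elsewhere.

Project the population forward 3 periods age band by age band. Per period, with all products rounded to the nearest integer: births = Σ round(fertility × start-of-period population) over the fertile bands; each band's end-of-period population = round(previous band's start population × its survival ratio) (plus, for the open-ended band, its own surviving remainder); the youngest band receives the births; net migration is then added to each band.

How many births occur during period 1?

Let group 1 be 0–14 through group 5 = 60+.
[period 1]
Births: 940 × 0.427 = 401
Group 2: 260 × 0.981 = 255
Group 3: 940 × 0.966 = 908
Group 4: 1080 × 0.969 = 1047
Group 5: 2200 × 0.944 + 1250 × 0.251 = 2077 + 314 = 2391
Net migration: Group 2 − 65 → 190; Group 4 + 50 → 1097
→ [401, 190, 908, 1097, 2391]

401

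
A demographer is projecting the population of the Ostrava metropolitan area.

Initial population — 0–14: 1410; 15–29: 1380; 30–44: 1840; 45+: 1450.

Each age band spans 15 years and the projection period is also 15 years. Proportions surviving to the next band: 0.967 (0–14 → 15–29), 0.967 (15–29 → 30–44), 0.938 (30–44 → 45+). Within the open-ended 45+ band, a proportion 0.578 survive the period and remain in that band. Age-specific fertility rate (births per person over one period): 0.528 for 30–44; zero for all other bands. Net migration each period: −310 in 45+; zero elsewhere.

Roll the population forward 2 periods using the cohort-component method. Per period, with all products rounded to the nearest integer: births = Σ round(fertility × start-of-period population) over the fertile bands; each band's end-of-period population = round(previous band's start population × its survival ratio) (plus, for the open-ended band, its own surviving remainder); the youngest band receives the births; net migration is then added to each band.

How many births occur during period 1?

Period 1:
Births: 1840 * 0.528 = 972
15–29: 1410 * 0.967 = 1363
30–44: 1380 * 0.967 = 1334
45+: 1840 * 0.938 + 1450 * 0.578 = 1726 + 838 = 2564
Net migration: 45+ − 310 → 2254
End of period: [972, 1363, 1334, 2254]

972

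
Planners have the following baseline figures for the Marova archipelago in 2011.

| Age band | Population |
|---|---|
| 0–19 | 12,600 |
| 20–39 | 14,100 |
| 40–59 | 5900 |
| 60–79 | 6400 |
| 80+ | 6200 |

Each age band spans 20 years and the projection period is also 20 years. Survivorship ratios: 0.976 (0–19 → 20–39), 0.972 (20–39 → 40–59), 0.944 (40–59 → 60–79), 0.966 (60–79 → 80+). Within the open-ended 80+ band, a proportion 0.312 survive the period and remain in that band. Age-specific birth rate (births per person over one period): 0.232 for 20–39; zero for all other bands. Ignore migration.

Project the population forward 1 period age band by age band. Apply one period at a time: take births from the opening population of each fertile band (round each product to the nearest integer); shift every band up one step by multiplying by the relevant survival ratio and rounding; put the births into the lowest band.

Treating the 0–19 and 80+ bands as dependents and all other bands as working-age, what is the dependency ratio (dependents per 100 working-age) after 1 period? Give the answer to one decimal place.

36.1

Numbering the bands 1..5 from youngest to oldest:
Period 1.
Births: 14100 × 0.232 = 3271
Band 2: 12600 × 0.976 = 12298
Band 3: 14100 × 0.972 = 13705
Band 4: 5900 × 0.944 = 5570
Band 5: 6400 × 0.966 + 6200 × 0.312 = 6182 + 1934 = 8116
End of period: [3271, 12298, 13705, 5570, 8116]
Dependents (band 0–19 + band 80+) = 3271 + 8116 = 11387; working-age = 31573; ratio = 11387/31573 × 100 = 36.1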